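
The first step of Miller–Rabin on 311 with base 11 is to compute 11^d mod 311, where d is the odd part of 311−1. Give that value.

310

311 − 1 = 310 = 2^1 · 155, so d = 155.
11^1 ≡ 11 (mod 311)
11^2 ≡ 11^2 = 121 ≡ 121 (mod 311)
11^4 ≡ 121^2 = 14641 ≡ 24 (mod 311)
11^8 ≡ 24^2 = 576 ≡ 265 (mod 311)
11^16 ≡ 265^2 = 70225 ≡ 250 (mod 311)
11^32 ≡ 250^2 = 62500 ≡ 300 (mod 311)
11^64 ≡ 300^2 = 90000 ≡ 121 (mod 311)
11^128 ≡ 121^2 = 14641 ≡ 24 (mod 311)
155 = 128 + 16 + 8 + 2 + 1 in binary powers of 2.
So 11^155 ≡ 24 · 250 · 265 · 121 · 11 ≡ 310 (mod 311).
Since 11^d ≡ 310 (mod 311), base 11 does not prove 311 composite.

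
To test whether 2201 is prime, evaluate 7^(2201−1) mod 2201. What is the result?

955

7^1 ≡ 7 (mod 2201)
7^2 ≡ 7^2 = 49 ≡ 49 (mod 2201)
7^4 ≡ 49^2 = 2401 ≡ 200 (mod 2201)
7^8 ≡ 200^2 = 40000 ≡ 382 (mod 2201)
7^16 ≡ 382^2 = 145924 ≡ 658 (mod 2201)
7^32 ≡ 658^2 = 432964 ≡ 1568 (mod 2201)
7^64 ≡ 1568^2 = 2458624 ≡ 107 (mod 2201)
7^128 ≡ 107^2 = 11449 ≡ 444 (mod 2201)
7^256 ≡ 444^2 = 197136 ≡ 1247 (mod 2201)
7^512 ≡ 1247^2 = 1555009 ≡ 1103 (mod 2201)
7^1024 ≡ 1103^2 = 1216609 ≡ 1657 (mod 2201)
7^2048 ≡ 1657^2 = 2745649 ≡ 1002 (mod 2201)
2200 = 2048 + 128 + 16 + 8 in binary powers of 2.
So 7^2200 ≡ 1002 · 444 · 658 · 382 ≡ 955 (mod 2201).
Since 955 ≠ 1, base 7 is a Fermat witness: 2201 is composite.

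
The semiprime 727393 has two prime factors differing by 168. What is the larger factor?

941

Since p = q + 168, we have 727393 = q(q + 168), so q² + 168q − 727393 = 0.
Discriminant: 168² + 4·727393 = 28224 + 2909572 = 2937796; √2937796 = 1714.
q = (−168 + 1714)/2 = 773, and p = q + 168 = 941.
Check: 773 · 941 = 727393.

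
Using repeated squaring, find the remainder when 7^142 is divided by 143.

82

7^1 ≡ 7 (mod 143)
7^2 ≡ 7^2 = 49 ≡ 49 (mod 143)
7^4 ≡ 49^2 = 2401 ≡ 113 (mod 143)
7^8 ≡ 113^2 = 12769 ≡ 42 (mod 143)
7^16 ≡ 42^2 = 1764 ≡ 48 (mod 143)
7^32 ≡ 48^2 = 2304 ≡ 16 (mod 143)
7^64 ≡ 16^2 = 256 ≡ 113 (mod 143)
7^128 ≡ 113^2 = 12769 ≡ 42 (mod 143)
142 = 128 + 8 + 4 + 2 in binary powers of 2.
So 7^142 ≡ 42 · 42 · 113 · 49 ≡ 82 (mod 143).
Since 82 ≠ 1, base 7 is a Fermat witness: 143 is composite.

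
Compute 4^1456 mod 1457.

4^1 ≡ 4 (mod 1457)
4^2 ≡ 4^2 = 16 ≡ 16 (mod 1457)
4^4 ≡ 16^2 = 256 ≡ 256 (mod 1457)
4^8 ≡ 256^2 = 65536 ≡ 1428 (mod 1457)
4^16 ≡ 1428^2 = 2039184 ≡ 841 (mod 1457)
4^32 ≡ 841^2 = 707281 ≡ 636 (mod 1457)
4^64 ≡ 636^2 = 404496 ≡ 907 (mod 1457)
4^128 ≡ 907^2 = 822649 ≡ 901 (mod 1457)
4^256 ≡ 901^2 = 811801 ≡ 252 (mod 1457)
4^512 ≡ 252^2 = 63504 ≡ 853 (mod 1457)
4^1024 ≡ 853^2 = 727609 ≡ 566 (mod 1457)
1456 = 1024 + 256 + 128 + 32 + 16 in binary powers of 2.
So 4^1456 ≡ 566 · 252 · 901 · 636 · 841 ≡ 686 (mod 1457).
Since 686 ≠ 1, base 4 is a Fermat witness: 1457 is composite.

686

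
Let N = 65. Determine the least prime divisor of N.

65 is odd.
Digit sum 11, not divisible by 3.
Ends in 5: divisible by 5.

5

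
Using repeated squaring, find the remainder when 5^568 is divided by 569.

1

5^1 ≡ 5 (mod 569)
5^2 ≡ 5^2 = 25 ≡ 25 (mod 569)
5^4 ≡ 25^2 = 625 ≡ 56 (mod 569)
5^8 ≡ 56^2 = 3136 ≡ 291 (mod 569)
5^16 ≡ 291^2 = 84681 ≡ 469 (mod 569)
5^32 ≡ 469^2 = 219961 ≡ 327 (mod 569)
5^64 ≡ 327^2 = 106929 ≡ 526 (mod 569)
5^128 ≡ 526^2 = 276676 ≡ 142 (mod 569)
5^256 ≡ 142^2 = 20164 ≡ 249 (mod 569)
5^512 ≡ 249^2 = 62001 ≡ 549 (mod 569)
568 = 512 + 32 + 16 + 8 in binary powers of 2.
So 5^568 ≡ 549 · 327 · 469 · 291 ≡ 1 (mod 569).
Since the result is 1, base 5 gives no evidence that 569 is composite.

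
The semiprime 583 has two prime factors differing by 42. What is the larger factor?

53

Since p = q + 42, we have 583 = q(q + 42), so q² + 42q − 583 = 0.
Discriminant: 42² + 4·583 = 1764 + 2332 = 4096; √4096 = 64.
q = (−42 + 64)/2 = 11, and p = q + 42 = 53.
Check: 11 · 53 = 583.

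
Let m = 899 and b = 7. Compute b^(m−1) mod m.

484

7^1 ≡ 7 (mod 899)
7^2 ≡ 7^2 = 49 ≡ 49 (mod 899)
7^4 ≡ 49^2 = 2401 ≡ 603 (mod 899)
7^8 ≡ 603^2 = 363609 ≡ 413 (mod 899)
7^16 ≡ 413^2 = 170569 ≡ 658 (mod 899)
7^32 ≡ 658^2 = 432964 ≡ 545 (mod 899)
7^64 ≡ 545^2 = 297025 ≡ 355 (mod 899)
7^128 ≡ 355^2 = 126025 ≡ 165 (mod 899)
7^256 ≡ 165^2 = 27225 ≡ 255 (mod 899)
7^512 ≡ 255^2 = 65025 ≡ 297 (mod 899)
898 = 512 + 256 + 128 + 2 in binary powers of 2.
So 7^898 ≡ 297 · 255 · 165 · 49 ≡ 484 (mod 899).
Since 484 ≠ 1, base 7 is a Fermat witness: 899 is composite.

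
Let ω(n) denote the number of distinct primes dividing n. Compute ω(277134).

6

277134 = 2 · 138567
138567 = 3 · 46189
46189 = 11 · 4199
4199 = 13 · 323
323 = 17 · 19
277134 = 2 · 3 · 11 · 13 · 17 · 19, which has 6 distinct prime factors.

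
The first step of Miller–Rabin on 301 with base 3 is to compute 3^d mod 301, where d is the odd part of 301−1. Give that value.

301 − 1 = 300 = 2^2 · 75, so d = 75.
3^1 ≡ 3 (mod 301)
3^2 ≡ 3^2 = 9 ≡ 9 (mod 301)
3^4 ≡ 9^2 = 81 ≡ 81 (mod 301)
3^8 ≡ 81^2 = 6561 ≡ 240 (mod 301)
3^16 ≡ 240^2 = 57600 ≡ 109 (mod 301)
3^32 ≡ 109^2 = 11881 ≡ 142 (mod 301)
3^64 ≡ 142^2 = 20164 ≡ 298 (mod 301)
75 = 64 + 8 + 2 + 1 in binary powers of 2.
So 3^75 ≡ 298 · 240 · 9 · 3 ≡ 125 (mod 301).
Squaring chain: 125 → 274; never reaches −1, so base 3 is a Miller–Rabin witness that 301 is composite.

125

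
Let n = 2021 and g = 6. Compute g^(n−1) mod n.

6^1 ≡ 6 (mod 2021)
6^2 ≡ 6^2 = 36 ≡ 36 (mod 2021)
6^4 ≡ 36^2 = 1296 ≡ 1296 (mod 2021)
6^8 ≡ 1296^2 = 1679616 ≡ 165 (mod 2021)
6^16 ≡ 165^2 = 27225 ≡ 952 (mod 2021)
6^32 ≡ 952^2 = 906304 ≡ 896 (mod 2021)
6^64 ≡ 896^2 = 802816 ≡ 479 (mod 2021)
6^128 ≡ 479^2 = 229441 ≡ 1068 (mod 2021)
6^256 ≡ 1068^2 = 1140624 ≡ 780 (mod 2021)
6^512 ≡ 780^2 = 608400 ≡ 79 (mod 2021)
6^1024 ≡ 79^2 = 6241 ≡ 178 (mod 2021)
2020 = 1024 + 512 + 256 + 128 + 64 + 32 + 4 in binary powers of 2.
So 6^2020 ≡ 178 · 79 · 780 · 1068 · 479 · 896 · 1296 ≡ 1511 (mod 2021).
Since 1511 ≠ 1, base 6 is a Fermat witness: 2021 is composite.

1511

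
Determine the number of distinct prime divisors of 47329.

3

47329 = 19 · 2491
2491 = 47 · 53
47329 = 19 · 47 · 53, which has 3 distinct prime factors.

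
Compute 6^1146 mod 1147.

776

6^1 ≡ 6 (mod 1147)
6^2 ≡ 6^2 = 36 ≡ 36 (mod 1147)
6^4 ≡ 36^2 = 1296 ≡ 149 (mod 1147)
6^8 ≡ 149^2 = 22201 ≡ 408 (mod 1147)
6^16 ≡ 408^2 = 166464 ≡ 149 (mod 1147)
6^32 ≡ 149^2 = 22201 ≡ 408 (mod 1147)
6^64 ≡ 408^2 = 166464 ≡ 149 (mod 1147)
6^128 ≡ 149^2 = 22201 ≡ 408 (mod 1147)
6^256 ≡ 408^2 = 166464 ≡ 149 (mod 1147)
6^512 ≡ 149^2 = 22201 ≡ 408 (mod 1147)
6^1024 ≡ 408^2 = 166464 ≡ 149 (mod 1147)
1146 = 1024 + 64 + 32 + 16 + 8 + 2 in binary powers of 2.
So 6^1146 ≡ 149 · 149 · 408 · 149 · 408 · 36 ≡ 776 (mod 1147).
Since 776 ≠ 1, base 6 is a Fermat witness: 1147 is composite.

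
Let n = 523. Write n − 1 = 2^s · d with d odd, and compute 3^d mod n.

523 − 1 = 522 = 2^1 · 261, so d = 261.
3^1 ≡ 3 (mod 523)
3^2 ≡ 3^2 = 9 ≡ 9 (mod 523)
3^4 ≡ 9^2 = 81 ≡ 81 (mod 523)
3^8 ≡ 81^2 = 6561 ≡ 285 (mod 523)
3^16 ≡ 285^2 = 81225 ≡ 160 (mod 523)
3^32 ≡ 160^2 = 25600 ≡ 496 (mod 523)
3^64 ≡ 496^2 = 246016 ≡ 206 (mod 523)
3^128 ≡ 206^2 = 42436 ≡ 73 (mod 523)
3^256 ≡ 73^2 = 5329 ≡ 99 (mod 523)
261 = 256 + 4 + 1 in binary powers of 2.
So 3^261 ≡ 99 · 81 · 3 ≡ 522 (mod 523).
Since 3^d ≡ 522 (mod 523), base 3 does not prove 523 composite.

522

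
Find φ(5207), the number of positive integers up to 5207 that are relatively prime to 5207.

Factor: 5207 = 41 · 127.
φ(5207) = (41−1) · (127−1) = 40 · 126 = 5040.

5040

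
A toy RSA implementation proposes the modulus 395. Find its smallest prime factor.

395 is odd.
Digit sum 17, not divisible by 3.
Ends in 5: divisible by 5.

5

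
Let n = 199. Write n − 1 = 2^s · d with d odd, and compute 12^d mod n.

199 − 1 = 198 = 2^1 · 99, so d = 99.
12^1 ≡ 12 (mod 199)
12^2 ≡ 12^2 = 144 ≡ 144 (mod 199)
12^4 ≡ 144^2 = 20736 ≡ 40 (mod 199)
12^8 ≡ 40^2 = 1600 ≡ 8 (mod 199)
12^16 ≡ 8^2 = 64 ≡ 64 (mod 199)
12^32 ≡ 64^2 = 4096 ≡ 116 (mod 199)
12^64 ≡ 116^2 = 13456 ≡ 123 (mod 199)
99 = 64 + 32 + 2 + 1 in binary powers of 2.
So 12^99 ≡ 123 · 116 · 144 · 12 ≡ 198 (mod 199).
Since 12^d ≡ 198 (mod 199), base 12 does not prove 199 composite.

198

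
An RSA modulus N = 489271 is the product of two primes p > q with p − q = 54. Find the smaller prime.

Since p = q + 54, we have 489271 = q(q + 54), so q² + 54q − 489271 = 0.
Discriminant: 54² + 4·489271 = 2916 + 1957084 = 1960000; √1960000 = 1400.
q = (−54 + 1400)/2 = 673, and p = q + 54 = 727.
Check: 673 · 727 = 489271.

673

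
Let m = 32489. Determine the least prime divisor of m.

53

32489 is odd.
Digit sum 26, not divisible by 3.
Ends in 9: not divisible by 5.
7: 32489 = 7·4641 + 2
11: 32489 = 11·2953 + 6
13: 32489 = 13·2499 + 2
17: 32489 = 17·1911 + 2
19: 32489 = 19·1709 + 18
23: 32489 = 23·1412 + 13
29: 32489 = 29·1120 + 9
31: 32489 = 31·1048 + 1
37: 32489 = 37·878 + 3
41: 32489 = 41·792 + 17
43: 32489 = 43·755 + 24
47: 32489 = 47·691 + 12
53: 32489 = 53·613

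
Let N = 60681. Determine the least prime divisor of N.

60681 is odd.
Digit sum 21, divisible by 3.

3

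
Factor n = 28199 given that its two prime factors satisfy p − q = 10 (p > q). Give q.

163

Since p = q + 10, we have 28199 = q(q + 10), so q² + 10q − 28199 = 0.
Discriminant: 10² + 4·28199 = 100 + 112796 = 112896; √112896 = 336.
q = (−10 + 336)/2 = 163, and p = q + 10 = 173.
Check: 163 · 173 = 28199.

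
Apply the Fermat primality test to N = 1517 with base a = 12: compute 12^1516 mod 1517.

127

12^1 ≡ 12 (mod 1517)
12^2 ≡ 12^2 = 144 ≡ 144 (mod 1517)
12^4 ≡ 144^2 = 20736 ≡ 1015 (mod 1517)
12^8 ≡ 1015^2 = 1030225 ≡ 182 (mod 1517)
12^16 ≡ 182^2 = 33124 ≡ 1267 (mod 1517)
12^32 ≡ 1267^2 = 1605289 ≡ 303 (mod 1517)
12^64 ≡ 303^2 = 91809 ≡ 789 (mod 1517)
12^128 ≡ 789^2 = 622521 ≡ 551 (mod 1517)
12^256 ≡ 551^2 = 303601 ≡ 201 (mod 1517)
12^512 ≡ 201^2 = 40401 ≡ 959 (mod 1517)
12^1024 ≡ 959^2 = 919681 ≡ 379 (mod 1517)
1516 = 1024 + 256 + 128 + 64 + 32 + 8 + 4 in binary powers of 2.
So 12^1516 ≡ 379 · 201 · 551 · 789 · 303 · 182 · 1015 ≡ 127 (mod 1517).
Since 127 ≠ 1, base 12 is a Fermat witness: 1517 is composite.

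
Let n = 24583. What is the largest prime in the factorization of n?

24583 = 13 · 1891
1891 = 31 · 61
61 is prime.
So 24583 = 13 · 31 · 61; the largest prime factor is 61.

61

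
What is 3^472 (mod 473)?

53

3^1 ≡ 3 (mod 473)
3^2 ≡ 3^2 = 9 ≡ 9 (mod 473)
3^4 ≡ 9^2 = 81 ≡ 81 (mod 473)
3^8 ≡ 81^2 = 6561 ≡ 412 (mod 473)
3^16 ≡ 412^2 = 169744 ≡ 410 (mod 473)
3^32 ≡ 410^2 = 168100 ≡ 185 (mod 473)
3^64 ≡ 185^2 = 34225 ≡ 169 (mod 473)
3^128 ≡ 169^2 = 28561 ≡ 181 (mod 473)
3^256 ≡ 181^2 = 32761 ≡ 124 (mod 473)
472 = 256 + 128 + 64 + 16 + 8 in binary powers of 2.
So 3^472 ≡ 124 · 181 · 169 · 410 · 412 ≡ 53 (mod 473).
Since 53 ≠ 1, base 3 is a Fermat witness: 473 is composite.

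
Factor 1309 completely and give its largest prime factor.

17

1309 = 7 · 187
187 = 11 · 17
17 is prime.
So 1309 = 7 · 11 · 17; the largest prime factor is 17.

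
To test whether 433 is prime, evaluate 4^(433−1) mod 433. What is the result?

1

4^1 ≡ 4 (mod 433)
4^2 ≡ 4^2 = 16 ≡ 16 (mod 433)
4^4 ≡ 16^2 = 256 ≡ 256 (mod 433)
4^8 ≡ 256^2 = 65536 ≡ 153 (mod 433)
4^16 ≡ 153^2 = 23409 ≡ 27 (mod 433)
4^32 ≡ 27^2 = 729 ≡ 296 (mod 433)
4^64 ≡ 296^2 = 87616 ≡ 150 (mod 433)
4^128 ≡ 150^2 = 22500 ≡ 417 (mod 433)
4^256 ≡ 417^2 = 173889 ≡ 256 (mod 433)
432 = 256 + 128 + 32 + 16 in binary powers of 2.
So 4^432 ≡ 256 · 417 · 296 · 27 ≡ 1 (mod 433).
Since the result is 1, base 4 gives no evidence that 433 is composite.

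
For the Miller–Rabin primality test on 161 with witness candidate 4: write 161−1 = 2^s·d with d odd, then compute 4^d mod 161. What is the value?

58

161 − 1 = 160 = 2^5 · 5, so d = 5.
4^1 ≡ 4 (mod 161)
4^2 ≡ 4^2 = 16 ≡ 16 (mod 161)
4^4 ≡ 16^2 = 256 ≡ 95 (mod 161)
5 = 4 + 1 in binary powers of 2.
So 4^5 ≡ 95 · 4 ≡ 58 (mod 161).
Squaring chain: 58 → 144 → 128 → 123 → 156; never reaches −1, so base 4 is a Miller–Rabin witness that 161 is composite.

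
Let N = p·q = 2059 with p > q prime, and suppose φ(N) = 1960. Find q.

φ(n) = (p−1)(q−1) = n − (p+q) + 1, so p + q = 2059 − 1960 + 1 = 100.
p and q are the roots of t² − 100t + 2059 = 0.
Discriminant: 100² − 4·2059 = 10000 − 8236 = 1764; √1764 = 42.
q = (100 − 42)/2 = 29, p = (100 + 42)/2 = 71.
Check: 29 · 71 = 2059.

29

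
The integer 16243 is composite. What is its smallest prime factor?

16243 is odd.
Digit sum 16, not divisible by 3.
Ends in 3: not divisible by 5.
7: 16243 = 7·2320 + 3
11: 16243 = 11·1476 + 7
13: 16243 = 13·1249 + 6
17: 16243 = 17·955 + 8
19: 16243 = 19·854 + 17
23: 16243 = 23·706 + 5
29: 16243 = 29·560 + 3
31: 16243 = 31·523 + 30
37: 16243 = 37·439

37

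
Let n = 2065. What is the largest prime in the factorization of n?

59

2065 = 5 · 413
413 = 7 · 59
59 is prime.
So 2065 = 5 · 7 · 59; the largest prime factor is 59.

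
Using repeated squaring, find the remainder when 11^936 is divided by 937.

1

11^1 ≡ 11 (mod 937)
11^2 ≡ 11^2 = 121 ≡ 121 (mod 937)
11^4 ≡ 121^2 = 14641 ≡ 586 (mod 937)
11^8 ≡ 586^2 = 343396 ≡ 454 (mod 937)
11^16 ≡ 454^2 = 206116 ≡ 913 (mod 937)
11^32 ≡ 913^2 = 833569 ≡ 576 (mod 937)
11^64 ≡ 576^2 = 331776 ≡ 78 (mod 937)
11^128 ≡ 78^2 = 6084 ≡ 462 (mod 937)
11^256 ≡ 462^2 = 213444 ≡ 745 (mod 937)
11^512 ≡ 745^2 = 555025 ≡ 321 (mod 937)
936 = 512 + 256 + 128 + 32 + 8 in binary powers of 2.
So 11^936 ≡ 321 · 745 · 462 · 576 · 454 ≡ 1 (mod 937).
Since the result is 1, base 11 gives no evidence that 937 is composite.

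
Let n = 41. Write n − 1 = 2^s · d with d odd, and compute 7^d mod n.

38

41 − 1 = 40 = 2^3 · 5, so d = 5.
7^1 ≡ 7 (mod 41)
7^2 ≡ 7^2 = 49 ≡ 8 (mod 41)
7^4 ≡ 8^2 = 64 ≡ 23 (mod 41)
5 = 4 + 1 in binary powers of 2.
So 7^5 ≡ 23 · 7 ≡ 38 (mod 41).
Squaring chain: 38 → 9 → 40; reaches −1, so base 7 does not prove 41 composite.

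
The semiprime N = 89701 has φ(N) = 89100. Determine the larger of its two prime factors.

331

φ(n) = (p−1)(q−1) = n − (p+q) + 1, so p + q = 89701 − 89100 + 1 = 602.
p and q are the roots of t² − 602t + 89701 = 0.
Discriminant: 602² − 4·89701 = 362404 − 358804 = 3600; √3600 = 60.
q = (602 − 60)/2 = 271, p = (602 + 60)/2 = 331.
Check: 271 · 331 = 89701.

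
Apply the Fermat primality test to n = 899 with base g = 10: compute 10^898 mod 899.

10^1 ≡ 10 (mod 899)
10^2 ≡ 10^2 = 100 ≡ 100 (mod 899)
10^4 ≡ 100^2 = 10000 ≡ 111 (mod 899)
10^8 ≡ 111^2 = 12321 ≡ 634 (mod 899)
10^16 ≡ 634^2 = 401956 ≡ 103 (mod 899)
10^32 ≡ 103^2 = 10609 ≡ 720 (mod 899)
10^64 ≡ 720^2 = 518400 ≡ 576 (mod 899)
10^128 ≡ 576^2 = 331776 ≡ 45 (mod 899)
10^256 ≡ 45^2 = 2025 ≡ 227 (mod 899)
10^512 ≡ 227^2 = 51529 ≡ 286 (mod 899)
898 = 512 + 256 + 128 + 2 in binary powers of 2.
So 10^898 ≡ 286 · 227 · 45 · 100 ≡ 71 (mod 899).
Since 71 ≠ 1, base 10 is a Fermat witness: 899 is composite.

71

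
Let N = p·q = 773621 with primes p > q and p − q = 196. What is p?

Since p = q + 196, we have 773621 = q(q + 196), so q² + 196q − 773621 = 0.
Discriminant: 196² + 4·773621 = 38416 + 3094484 = 3132900; √3132900 = 1770.
q = (−196 + 1770)/2 = 787, and p = q + 196 = 983.
Check: 787 · 983 = 773621.

983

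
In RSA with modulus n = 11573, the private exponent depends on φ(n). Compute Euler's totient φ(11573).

11340

Factor: 11573 = 71 · 163.
φ(11573) = (71−1) · (163−1) = 70 · 162 = 11340.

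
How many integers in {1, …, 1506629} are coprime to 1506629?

1463616

Factor: 1506629 = 67 · 113 · 199.
φ(1506629) = (67−1) · (113−1) · (199−1) = 66 · 112 · 198 = 1463616.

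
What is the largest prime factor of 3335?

29

3335 = 5 · 667
667 = 23 · 29
29 is prime.
So 3335 = 5 · 23 · 29; the largest prime factor is 29.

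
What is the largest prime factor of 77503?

97

77503 = 17 · 4559
4559 = 47 · 97
97 is prime.
So 77503 = 17 · 47 · 97; the largest prime factor is 97.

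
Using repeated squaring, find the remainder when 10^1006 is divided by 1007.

10^1 ≡ 10 (mod 1007)
10^2 ≡ 10^2 = 100 ≡ 100 (mod 1007)
10^4 ≡ 100^2 = 10000 ≡ 937 (mod 1007)
10^8 ≡ 937^2 = 877969 ≡ 872 (mod 1007)
10^16 ≡ 872^2 = 760384 ≡ 99 (mod 1007)
10^32 ≡ 99^2 = 9801 ≡ 738 (mod 1007)
10^64 ≡ 738^2 = 544644 ≡ 864 (mod 1007)
10^128 ≡ 864^2 = 746496 ≡ 309 (mod 1007)
10^256 ≡ 309^2 = 95481 ≡ 823 (mod 1007)
10^512 ≡ 823^2 = 677329 ≡ 625 (mod 1007)
1006 = 512 + 256 + 128 + 64 + 32 + 8 + 4 + 2 in binary powers of 2.
So 10^1006 ≡ 625 · 823 · 309 · 864 · 738 · 872 · 937 · 100 ≡ 42 (mod 1007).
Since 42 ≠ 1, base 10 is a Fermat witness: 1007 is composite.

42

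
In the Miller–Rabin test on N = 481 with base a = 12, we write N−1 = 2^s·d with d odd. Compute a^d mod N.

454

481 − 1 = 480 = 2^5 · 15, so d = 15.
12^1 ≡ 12 (mod 481)
12^2 ≡ 12^2 = 144 ≡ 144 (mod 481)
12^4 ≡ 144^2 = 20736 ≡ 53 (mod 481)
12^8 ≡ 53^2 = 2809 ≡ 404 (mod 481)
15 = 8 + 4 + 2 + 1 in binary powers of 2.
So 12^15 ≡ 404 · 53 · 144 · 12 ≡ 454 (mod 481).
Squaring chain: 454 → 248 → 417 → 248 → 417; never reaches −1, so base 12 is a Miller–Rabin witness that 481 is composite.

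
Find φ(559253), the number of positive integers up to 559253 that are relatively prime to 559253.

536544

Factor: 559253 = 47 · 73 · 163.
φ(559253) = (47−1) · (73−1) · (163−1) = 46 · 72 · 162 = 536544.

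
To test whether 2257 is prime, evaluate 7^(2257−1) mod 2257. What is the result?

1728

7^1 ≡ 7 (mod 2257)
7^2 ≡ 7^2 = 49 ≡ 49 (mod 2257)
7^4 ≡ 49^2 = 2401 ≡ 144 (mod 2257)
7^8 ≡ 144^2 = 20736 ≡ 423 (mod 2257)
7^16 ≡ 423^2 = 178929 ≡ 626 (mod 2257)
7^32 ≡ 626^2 = 391876 ≡ 1415 (mod 2257)
7^64 ≡ 1415^2 = 2002225 ≡ 266 (mod 2257)
7^128 ≡ 266^2 = 70756 ≡ 789 (mod 2257)
7^256 ≡ 789^2 = 622521 ≡ 1846 (mod 2257)
7^512 ≡ 1846^2 = 3407716 ≡ 1903 (mod 2257)
7^1024 ≡ 1903^2 = 3621409 ≡ 1181 (mod 2257)
7^2048 ≡ 1181^2 = 1394761 ≡ 2192 (mod 2257)
2256 = 2048 + 128 + 64 + 16 in binary powers of 2.
So 7^2256 ≡ 2192 · 789 · 266 · 626 ≡ 1728 (mod 2257).
Since 1728 ≠ 1, base 7 is a Fermat witness: 2257 is composite.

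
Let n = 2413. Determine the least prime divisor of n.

2413 is odd.
Digit sum 10, not divisible by 3.
Ends in 3: not divisible by 5.
7: 2413 = 7·344 + 5
11: 2413 = 11·219 + 4
13: 2413 = 13·185 + 8
17: 2413 = 17·141 + 16
19: 2413 = 19·127

19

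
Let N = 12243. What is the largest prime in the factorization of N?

12243 = 3 · 4081
4081 = 7 · 583
583 = 11 · 53
53 is prime.
So 12243 = 3 · 7 · 11 · 53; the largest prime factor is 53.

53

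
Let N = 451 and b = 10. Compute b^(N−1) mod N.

10^1 ≡ 10 (mod 451)
10^2 ≡ 10^2 = 100 ≡ 100 (mod 451)
10^4 ≡ 100^2 = 10000 ≡ 78 (mod 451)
10^8 ≡ 78^2 = 6084 ≡ 221 (mod 451)
10^16 ≡ 221^2 = 48841 ≡ 133 (mod 451)
10^32 ≡ 133^2 = 17689 ≡ 100 (mod 451)
10^64 ≡ 100^2 = 10000 ≡ 78 (mod 451)
10^128 ≡ 78^2 = 6084 ≡ 221 (mod 451)
10^256 ≡ 221^2 = 48841 ≡ 133 (mod 451)
450 = 256 + 128 + 64 + 2 in binary powers of 2.
So 10^450 ≡ 133 · 221 · 78 · 100 ≡ 1 (mod 451).
Since the result is 1, base 10 gives no evidence that 451 is composite.

1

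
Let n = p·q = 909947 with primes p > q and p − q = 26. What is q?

Since p = q + 26, we have 909947 = q(q + 26), so q² + 26q − 909947 = 0.
Discriminant: 26² + 4·909947 = 676 + 3639788 = 3640464; √3640464 = 1908.
q = (−26 + 1908)/2 = 941, and p = q + 26 = 967.
Check: 941 · 967 = 909947.

941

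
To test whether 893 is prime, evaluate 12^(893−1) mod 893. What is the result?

178

12^1 ≡ 12 (mod 893)
12^2 ≡ 12^2 = 144 ≡ 144 (mod 893)
12^4 ≡ 144^2 = 20736 ≡ 197 (mod 893)
12^8 ≡ 197^2 = 38809 ≡ 410 (mod 893)
12^16 ≡ 410^2 = 168100 ≡ 216 (mod 893)
12^32 ≡ 216^2 = 46656 ≡ 220 (mod 893)
12^64 ≡ 220^2 = 48400 ≡ 178 (mod 893)
12^128 ≡ 178^2 = 31684 ≡ 429 (mod 893)
12^256 ≡ 429^2 = 184041 ≡ 83 (mod 893)
12^512 ≡ 83^2 = 6889 ≡ 638 (mod 893)
892 = 512 + 256 + 64 + 32 + 16 + 8 + 4 in binary powers of 2.
So 12^892 ≡ 638 · 83 · 178 · 220 · 216 · 410 · 197 ≡ 178 (mod 893).
Since 178 ≠ 1, base 12 is a Fermat witness: 893 is composite.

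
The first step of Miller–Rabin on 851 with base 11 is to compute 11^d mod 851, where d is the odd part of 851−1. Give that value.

851 − 1 = 850 = 2^1 · 425, so d = 425.
11^1 ≡ 11 (mod 851)
11^2 ≡ 11^2 = 121 ≡ 121 (mod 851)
11^4 ≡ 121^2 = 14641 ≡ 174 (mod 851)
11^8 ≡ 174^2 = 30276 ≡ 491 (mod 851)
11^16 ≡ 491^2 = 241081 ≡ 248 (mod 851)
11^32 ≡ 248^2 = 61504 ≡ 232 (mod 851)
11^64 ≡ 232^2 = 53824 ≡ 211 (mod 851)
11^128 ≡ 211^2 = 44521 ≡ 269 (mod 851)
11^256 ≡ 269^2 = 72361 ≡ 26 (mod 851)
425 = 256 + 128 + 32 + 8 + 1 in binary powers of 2.
So 11^425 ≡ 26 · 269 · 232 · 491 · 11 ≡ 582 (mod 851).
Squaring chain: 582; never reaches −1, so base 11 is a Miller–Rabin witness that 851 is composite.

582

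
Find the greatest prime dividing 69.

69 = 3 · 23
23 is prime.
So 69 = 3 · 23; the largest prime factor is 23.

23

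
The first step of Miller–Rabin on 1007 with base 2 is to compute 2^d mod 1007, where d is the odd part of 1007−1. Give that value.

124

1007 − 1 = 1006 = 2^1 · 503, so d = 503.
2^1 ≡ 2 (mod 1007)
2^2 ≡ 2^2 = 4 ≡ 4 (mod 1007)
2^4 ≡ 4^2 = 16 ≡ 16 (mod 1007)
2^8 ≡ 16^2 = 256 ≡ 256 (mod 1007)
2^16 ≡ 256^2 = 65536 ≡ 81 (mod 1007)
2^32 ≡ 81^2 = 6561 ≡ 519 (mod 1007)
2^64 ≡ 519^2 = 269361 ≡ 492 (mod 1007)
2^128 ≡ 492^2 = 242064 ≡ 384 (mod 1007)
2^256 ≡ 384^2 = 147456 ≡ 434 (mod 1007)
503 = 256 + 128 + 64 + 32 + 16 + 4 + 2 + 1 in binary powers of 2.
So 2^503 ≡ 434 · 384 · 492 · 519 · 81 · 16 · 4 · 2 ≡ 124 (mod 1007).
Squaring chain: 124; never reaches −1, so base 2 is a Miller–Rabin witness that 1007 is composite.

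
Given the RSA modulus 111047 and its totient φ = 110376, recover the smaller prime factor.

293

φ(n) = (p−1)(q−1) = n − (p+q) + 1, so p + q = 111047 − 110376 + 1 = 672.
p and q are the roots of t² − 672t + 111047 = 0.
Discriminant: 672² − 4·111047 = 451584 − 444188 = 7396; √7396 = 86.
q = (672 − 86)/2 = 293, p = (672 + 86)/2 = 379.
Check: 293 · 379 = 111047.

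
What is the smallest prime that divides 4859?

43

4859 is odd.
Digit sum 26, not divisible by 3.
Ends in 9: not divisible by 5.
7: 4859 = 7·694 + 1
11: 4859 = 11·441 + 8
13: 4859 = 13·373 + 10
17: 4859 = 17·285 + 14
19: 4859 = 19·255 + 14
23: 4859 = 23·211 + 6
29: 4859 = 29·167 + 16
31: 4859 = 31·156 + 23
37: 4859 = 37·131 + 12
41: 4859 = 41·118 + 21
43: 4859 = 43·113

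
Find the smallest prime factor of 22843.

22843 is odd.
Digit sum 19, not divisible by 3.
Ends in 3: not divisible by 5.
7: 22843 = 7·3263 + 2
11: 22843 = 11·2076 + 7
13: 22843 = 13·1757 + 2
17: 22843 = 17·1343 + 12
19: 22843 = 19·1202 + 5
23: 22843 = 23·993 + 4
29: 22843 = 29·787 + 20
31: 22843 = 31·736 + 27
37: 22843 = 37·617 + 14
41: 22843 = 41·557 + 6
43: 22843 = 43·531 + 10
47: 22843 = 47·486 + 1
53: 22843 = 53·431

53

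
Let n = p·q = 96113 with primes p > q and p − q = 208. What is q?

Since p = q + 208, we have 96113 = q(q + 208), so q² + 208q − 96113 = 0.
Discriminant: 208² + 4·96113 = 43264 + 384452 = 427716; √427716 = 654.
q = (−208 + 654)/2 = 223, and p = q + 208 = 431.
Check: 223 · 431 = 96113.

223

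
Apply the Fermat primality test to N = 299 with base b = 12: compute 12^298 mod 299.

196

12^1 ≡ 12 (mod 299)
12^2 ≡ 12^2 = 144 ≡ 144 (mod 299)
12^4 ≡ 144^2 = 20736 ≡ 105 (mod 299)
12^8 ≡ 105^2 = 11025 ≡ 261 (mod 299)
12^16 ≡ 261^2 = 68121 ≡ 248 (mod 299)
12^32 ≡ 248^2 = 61504 ≡ 209 (mod 299)
12^64 ≡ 209^2 = 43681 ≡ 27 (mod 299)
12^128 ≡ 27^2 = 729 ≡ 131 (mod 299)
12^256 ≡ 131^2 = 17161 ≡ 118 (mod 299)
298 = 256 + 32 + 8 + 2 in binary powers of 2.
So 12^298 ≡ 118 · 209 · 261 · 144 ≡ 196 (mod 299).
Since 196 ≠ 1, base 12 is a Fermat witness: 299 is composite.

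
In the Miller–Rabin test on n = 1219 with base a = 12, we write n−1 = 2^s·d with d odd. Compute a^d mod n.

1219 − 1 = 1218 = 2^1 · 609, so d = 609.
12^1 ≡ 12 (mod 1219)
12^2 ≡ 12^2 = 144 ≡ 144 (mod 1219)
12^4 ≡ 144^2 = 20736 ≡ 13 (mod 1219)
12^8 ≡ 13^2 = 169 ≡ 169 (mod 1219)
12^16 ≡ 169^2 = 28561 ≡ 524 (mod 1219)
12^32 ≡ 524^2 = 274576 ≡ 301 (mod 1219)
12^64 ≡ 301^2 = 90601 ≡ 395 (mod 1219)
12^128 ≡ 395^2 = 156025 ≡ 1212 (mod 1219)
12^256 ≡ 1212^2 = 1468944 ≡ 49 (mod 1219)
12^512 ≡ 49^2 = 2401 ≡ 1182 (mod 1219)
609 = 512 + 64 + 32 + 1 in binary powers of 2.
So 12^609 ≡ 1182 · 395 · 301 · 12 ≡ 634 (mod 1219).
Squaring chain: 634; never reaches −1, so base 12 is a Miller–Rabin witness that 1219 is composite.

634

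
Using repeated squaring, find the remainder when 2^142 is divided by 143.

114

2^1 ≡ 2 (mod 143)
2^2 ≡ 2^2 = 4 ≡ 4 (mod 143)
2^4 ≡ 4^2 = 16 ≡ 16 (mod 143)
2^8 ≡ 16^2 = 256 ≡ 113 (mod 143)
2^16 ≡ 113^2 = 12769 ≡ 42 (mod 143)
2^32 ≡ 42^2 = 1764 ≡ 48 (mod 143)
2^64 ≡ 48^2 = 2304 ≡ 16 (mod 143)
2^128 ≡ 16^2 = 256 ≡ 113 (mod 143)
142 = 128 + 8 + 4 + 2 in binary powers of 2.
So 2^142 ≡ 113 · 113 · 16 · 4 ≡ 114 (mod 143).
Since 114 ≠ 1, base 2 is a Fermat witness: 143 is composite.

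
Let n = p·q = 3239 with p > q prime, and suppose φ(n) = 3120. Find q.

φ(n) = (p−1)(q−1) = n − (p+q) + 1, so p + q = 3239 − 3120 + 1 = 120.
p and q are the roots of t² − 120t + 3239 = 0.
Discriminant: 120² − 4·3239 = 14400 − 12956 = 1444; √1444 = 38.
q = (120 − 38)/2 = 41, p = (120 + 38)/2 = 79.
Check: 41 · 79 = 3239.

41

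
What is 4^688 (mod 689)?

490

4^1 ≡ 4 (mod 689)
4^2 ≡ 4^2 = 16 ≡ 16 (mod 689)
4^4 ≡ 16^2 = 256 ≡ 256 (mod 689)
4^8 ≡ 256^2 = 65536 ≡ 81 (mod 689)
4^16 ≡ 81^2 = 6561 ≡ 360 (mod 689)
4^32 ≡ 360^2 = 129600 ≡ 68 (mod 689)
4^64 ≡ 68^2 = 4624 ≡ 490 (mod 689)
4^128 ≡ 490^2 = 240100 ≡ 328 (mod 689)
4^256 ≡ 328^2 = 107584 ≡ 100 (mod 689)
4^512 ≡ 100^2 = 10000 ≡ 354 (mod 689)
688 = 512 + 128 + 32 + 16 in binary powers of 2.
So 4^688 ≡ 354 · 328 · 68 · 360 ≡ 490 (mod 689).
Since 490 ≠ 1, base 4 is a Fermat witness: 689 is composite.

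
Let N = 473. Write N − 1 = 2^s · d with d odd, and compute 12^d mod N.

331

473 − 1 = 472 = 2^3 · 59, so d = 59.
12^1 ≡ 12 (mod 473)
12^2 ≡ 12^2 = 144 ≡ 144 (mod 473)
12^4 ≡ 144^2 = 20736 ≡ 397 (mod 473)
12^8 ≡ 397^2 = 157609 ≡ 100 (mod 473)
12^16 ≡ 100^2 = 10000 ≡ 67 (mod 473)
12^32 ≡ 67^2 = 4489 ≡ 232 (mod 473)
59 = 32 + 16 + 8 + 2 + 1 in binary powers of 2.
So 12^59 ≡ 232 · 67 · 100 · 144 · 12 ≡ 331 (mod 473).
Squaring chain: 331 → 298 → 353; never reaches −1, so base 12 is a Miller–Rabin witness that 473 is composite.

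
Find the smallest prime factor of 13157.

59

13157 is odd.
Digit sum 17, not divisible by 3.
Ends in 7: not divisible by 5.
7: 13157 = 7·1879 + 4
11: 13157 = 11·1196 + 1
13: 13157 = 13·1012 + 1
17: 13157 = 17·773 + 16
19: 13157 = 19·692 + 9
23: 13157 = 23·572 + 1
29: 13157 = 29·453 + 20
31: 13157 = 31·424 + 13
37: 13157 = 37·355 + 22
41: 13157 = 41·320 + 37
43: 13157 = 43·305 + 42
47: 13157 = 47·279 + 44
53: 13157 = 53·248 + 13
59: 13157 = 59·223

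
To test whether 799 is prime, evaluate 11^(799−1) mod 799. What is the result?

332

11^1 ≡ 11 (mod 799)
11^2 ≡ 11^2 = 121 ≡ 121 (mod 799)
11^4 ≡ 121^2 = 14641 ≡ 259 (mod 799)
11^8 ≡ 259^2 = 67081 ≡ 764 (mod 799)
11^16 ≡ 764^2 = 583696 ≡ 426 (mod 799)
11^32 ≡ 426^2 = 181476 ≡ 103 (mod 799)
11^64 ≡ 103^2 = 10609 ≡ 222 (mod 799)
11^128 ≡ 222^2 = 49284 ≡ 545 (mod 799)
11^256 ≡ 545^2 = 297025 ≡ 596 (mod 799)
11^512 ≡ 596^2 = 355216 ≡ 460 (mod 799)
798 = 512 + 256 + 16 + 8 + 4 + 2 in binary powers of 2.
So 11^798 ≡ 460 · 596 · 426 · 764 · 259 · 121 ≡ 332 (mod 799).
Since 332 ≠ 1, base 11 is a Fermat witness: 799 is composite.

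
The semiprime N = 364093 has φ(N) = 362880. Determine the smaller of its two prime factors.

541

φ(n) = (p−1)(q−1) = n − (p+q) + 1, so p + q = 364093 − 362880 + 1 = 1214.
p and q are the roots of t² − 1214t + 364093 = 0.
Discriminant: 1214² − 4·364093 = 1473796 − 1456372 = 17424; √17424 = 132.
q = (1214 − 132)/2 = 541, p = (1214 + 132)/2 = 673.
Check: 541 · 673 = 364093.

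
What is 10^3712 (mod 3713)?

2550

10^1 ≡ 10 (mod 3713)
10^2 ≡ 10^2 = 100 ≡ 100 (mod 3713)
10^4 ≡ 100^2 = 10000 ≡ 2574 (mod 3713)
10^8 ≡ 2574^2 = 6625476 ≡ 1484 (mod 3713)
10^16 ≡ 1484^2 = 2202256 ≡ 447 (mod 3713)
10^32 ≡ 447^2 = 199809 ≡ 3020 (mod 3713)
10^64 ≡ 3020^2 = 9120400 ≡ 1272 (mod 3713)
10^128 ≡ 1272^2 = 1617984 ≡ 2829 (mod 3713)
10^256 ≡ 2829^2 = 8003241 ≡ 1726 (mod 3713)
10^512 ≡ 1726^2 = 2979076 ≡ 1250 (mod 3713)
10^1024 ≡ 1250^2 = 1562500 ≡ 3040 (mod 3713)
10^2048 ≡ 3040^2 = 9241600 ≡ 3656 (mod 3713)
3712 = 2048 + 1024 + 512 + 128 in binary powers of 2.
So 10^3712 ≡ 3656 · 3040 · 1250 · 2829 ≡ 2550 (mod 3713).
Since 2550 ≠ 1, base 10 is a Fermat witness: 3713 is composite.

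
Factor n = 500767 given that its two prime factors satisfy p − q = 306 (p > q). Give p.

Since p = q + 306, we have 500767 = q(q + 306), so q² + 306q − 500767 = 0.
Discriminant: 306² + 4·500767 = 93636 + 2003068 = 2096704; √2096704 = 1448.
q = (−306 + 1448)/2 = 571, and p = q + 306 = 877.
Check: 571 · 877 = 500767.

877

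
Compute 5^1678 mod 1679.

5^1 ≡ 5 (mod 1679)
5^2 ≡ 5^2 = 25 ≡ 25 (mod 1679)
5^4 ≡ 25^2 = 625 ≡ 625 (mod 1679)
5^8 ≡ 625^2 = 390625 ≡ 1097 (mod 1679)
5^16 ≡ 1097^2 = 1203409 ≡ 1245 (mod 1679)
5^32 ≡ 1245^2 = 1550025 ≡ 308 (mod 1679)
5^64 ≡ 308^2 = 94864 ≡ 840 (mod 1679)
5^128 ≡ 840^2 = 705600 ≡ 420 (mod 1679)
5^256 ≡ 420^2 = 176400 ≡ 105 (mod 1679)
5^512 ≡ 105^2 = 11025 ≡ 951 (mod 1679)
5^1024 ≡ 951^2 = 904401 ≡ 1099 (mod 1679)
1678 = 1024 + 512 + 128 + 8 + 4 + 2 in binary powers of 2.
So 5^1678 ≡ 1099 · 951 · 420 · 1097 · 625 · 25 ≡ 1618 (mod 1679).
Since 1618 ≠ 1, base 5 is a Fermat witness: 1679 is composite.

1618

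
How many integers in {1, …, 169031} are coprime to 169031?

155520

Factor: 169031 = 17 · 61 · 163.
φ(169031) = (17−1) · (61−1) · (163−1) = 16 · 60 · 162 = 155520.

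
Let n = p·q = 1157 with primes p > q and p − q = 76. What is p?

89

Since p = q + 76, we have 1157 = q(q + 76), so q² + 76q − 1157 = 0.
Discriminant: 76² + 4·1157 = 5776 + 4628 = 10404; √10404 = 102.
q = (−76 + 102)/2 = 13, and p = q + 76 = 89.
Check: 13 · 89 = 1157.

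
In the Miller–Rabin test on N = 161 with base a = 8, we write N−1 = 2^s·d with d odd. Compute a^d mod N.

85

161 − 1 = 160 = 2^5 · 5, so d = 5.
8^1 ≡ 8 (mod 161)
8^2 ≡ 8^2 = 64 ≡ 64 (mod 161)
8^4 ≡ 64^2 = 4096 ≡ 71 (mod 161)
5 = 4 + 1 in binary powers of 2.
So 8^5 ≡ 71 · 8 ≡ 85 (mod 161).
Squaring chain: 85 → 141 → 78 → 127 → 29; never reaches −1, so base 8 is a Miller–Rabin witness that 161 is composite.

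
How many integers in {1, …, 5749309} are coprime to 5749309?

Factor: 5749309 = 167 · 173 · 199.
φ(5749309) = (167−1) · (173−1) · (199−1) = 166 · 172 · 198 = 5653296.

5653296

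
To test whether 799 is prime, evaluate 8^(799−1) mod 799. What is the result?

8^1 ≡ 8 (mod 799)
8^2 ≡ 8^2 = 64 ≡ 64 (mod 799)
8^4 ≡ 64^2 = 4096 ≡ 101 (mod 799)
8^8 ≡ 101^2 = 10201 ≡ 613 (mod 799)
8^16 ≡ 613^2 = 375769 ≡ 239 (mod 799)
8^32 ≡ 239^2 = 57121 ≡ 392 (mod 799)
8^64 ≡ 392^2 = 153664 ≡ 256 (mod 799)
8^128 ≡ 256^2 = 65536 ≡ 18 (mod 799)
8^256 ≡ 18^2 = 324 ≡ 324 (mod 799)
8^512 ≡ 324^2 = 104976 ≡ 307 (mod 799)
798 = 512 + 256 + 16 + 8 + 4 + 2 in binary powers of 2.
So 8^798 ≡ 307 · 324 · 239 · 613 · 101 · 64 ≡ 4 (mod 799).
Since 4 ≠ 1, base 8 is a Fermat witness: 799 is composite.

4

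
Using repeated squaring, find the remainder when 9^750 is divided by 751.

9^1 ≡ 9 (mod 751)
9^2 ≡ 9^2 = 81 ≡ 81 (mod 751)
9^4 ≡ 81^2 = 6561 ≡ 553 (mod 751)
9^8 ≡ 553^2 = 305809 ≡ 152 (mod 751)
9^16 ≡ 152^2 = 23104 ≡ 574 (mod 751)
9^32 ≡ 574^2 = 329476 ≡ 538 (mod 751)
9^64 ≡ 538^2 = 289444 ≡ 309 (mod 751)
9^128 ≡ 309^2 = 95481 ≡ 104 (mod 751)
9^256 ≡ 104^2 = 10816 ≡ 302 (mod 751)
9^512 ≡ 302^2 = 91204 ≡ 333 (mod 751)
750 = 512 + 128 + 64 + 32 + 8 + 4 + 2 in binary powers of 2.
So 9^750 ≡ 333 · 104 · 309 · 538 · 152 · 553 · 81 ≡ 1 (mod 751).
Since the result is 1, base 9 gives no evidence that 751 is composite.

1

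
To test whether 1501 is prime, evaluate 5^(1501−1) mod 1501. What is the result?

5^1 ≡ 5 (mod 1501)
5^2 ≡ 5^2 = 25 ≡ 25 (mod 1501)
5^4 ≡ 25^2 = 625 ≡ 625 (mod 1501)
5^8 ≡ 625^2 = 390625 ≡ 365 (mod 1501)
5^16 ≡ 365^2 = 133225 ≡ 1137 (mod 1501)
5^32 ≡ 1137^2 = 1292769 ≡ 408 (mod 1501)
5^64 ≡ 408^2 = 166464 ≡ 1354 (mod 1501)
5^128 ≡ 1354^2 = 1833316 ≡ 595 (mod 1501)
5^256 ≡ 595^2 = 354025 ≡ 1290 (mod 1501)
5^512 ≡ 1290^2 = 1664100 ≡ 992 (mod 1501)
5^1024 ≡ 992^2 = 984064 ≡ 909 (mod 1501)
1500 = 1024 + 256 + 128 + 64 + 16 + 8 + 4 in binary powers of 2.
So 5^1500 ≡ 909 · 1290 · 595 · 1354 · 1137 · 365 · 625 ≡ 64 (mod 1501).
Since 64 ≠ 1, base 5 is a Fermat witness: 1501 is composite.

64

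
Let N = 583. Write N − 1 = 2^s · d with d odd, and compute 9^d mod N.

537

583 − 1 = 582 = 2^1 · 291, so d = 291.
9^1 ≡ 9 (mod 583)
9^2 ≡ 9^2 = 81 ≡ 81 (mod 583)
9^4 ≡ 81^2 = 6561 ≡ 148 (mod 583)
9^8 ≡ 148^2 = 21904 ≡ 333 (mod 583)
9^16 ≡ 333^2 = 110889 ≡ 119 (mod 583)
9^32 ≡ 119^2 = 14161 ≡ 169 (mod 583)
9^64 ≡ 169^2 = 28561 ≡ 577 (mod 583)
9^128 ≡ 577^2 = 332929 ≡ 36 (mod 583)
9^256 ≡ 36^2 = 1296 ≡ 130 (mod 583)
291 = 256 + 32 + 2 + 1 in binary powers of 2.
So 9^291 ≡ 130 · 169 · 81 · 9 ≡ 537 (mod 583).
Squaring chain: 537; never reaches −1, so base 9 is a Miller–Rabin witness that 583 is composite.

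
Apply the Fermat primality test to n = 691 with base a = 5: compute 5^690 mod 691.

5^1 ≡ 5 (mod 691)
5^2 ≡ 5^2 = 25 ≡ 25 (mod 691)
5^4 ≡ 25^2 = 625 ≡ 625 (mod 691)
5^8 ≡ 625^2 = 390625 ≡ 210 (mod 691)
5^16 ≡ 210^2 = 44100 ≡ 567 (mod 691)
5^32 ≡ 567^2 = 321489 ≡ 174 (mod 691)
5^64 ≡ 174^2 = 30276 ≡ 563 (mod 691)
5^128 ≡ 563^2 = 316969 ≡ 491 (mod 691)
5^256 ≡ 491^2 = 241081 ≡ 613 (mod 691)
5^512 ≡ 613^2 = 375769 ≡ 556 (mod 691)
690 = 512 + 128 + 32 + 16 + 2 in binary powers of 2.
So 5^690 ≡ 556 · 491 · 174 · 567 · 25 ≡ 1 (mod 691).
Since the result is 1, base 5 gives no evidence that 691 is composite.

1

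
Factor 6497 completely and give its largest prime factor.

89

6497 = 73 · 89
89 is prime.
So 6497 = 73 · 89; the largest prime factor is 89.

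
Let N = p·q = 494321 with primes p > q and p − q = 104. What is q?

653

Since p = q + 104, we have 494321 = q(q + 104), so q² + 104q − 494321 = 0.
Discriminant: 104² + 4·494321 = 10816 + 1977284 = 1988100; √1988100 = 1410.
q = (−104 + 1410)/2 = 653, and p = q + 104 = 757.
Check: 653 · 757 = 494321.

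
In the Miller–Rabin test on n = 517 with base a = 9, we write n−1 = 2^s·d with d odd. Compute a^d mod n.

517 − 1 = 516 = 2^2 · 129, so d = 129.
9^1 ≡ 9 (mod 517)
9^2 ≡ 9^2 = 81 ≡ 81 (mod 517)
9^4 ≡ 81^2 = 6561 ≡ 357 (mod 517)
9^8 ≡ 357^2 = 127449 ≡ 267 (mod 517)
9^16 ≡ 267^2 = 71289 ≡ 460 (mod 517)
9^32 ≡ 460^2 = 211600 ≡ 147 (mod 517)
9^64 ≡ 147^2 = 21609 ≡ 412 (mod 517)
9^128 ≡ 412^2 = 169744 ≡ 168 (mod 517)
129 = 128 + 1 in binary powers of 2.
So 9^129 ≡ 168 · 9 ≡ 478 (mod 517).
Squaring chain: 478 → 487; never reaches −1, so base 9 is a Miller–Rabin witness that 517 is composite.

478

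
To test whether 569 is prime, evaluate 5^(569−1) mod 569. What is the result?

5^1 ≡ 5 (mod 569)
5^2 ≡ 5^2 = 25 ≡ 25 (mod 569)
5^4 ≡ 25^2 = 625 ≡ 56 (mod 569)
5^8 ≡ 56^2 = 3136 ≡ 291 (mod 569)
5^16 ≡ 291^2 = 84681 ≡ 469 (mod 569)
5^32 ≡ 469^2 = 219961 ≡ 327 (mod 569)
5^64 ≡ 327^2 = 106929 ≡ 526 (mod 569)
5^128 ≡ 526^2 = 276676 ≡ 142 (mod 569)
5^256 ≡ 142^2 = 20164 ≡ 249 (mod 569)
5^512 ≡ 249^2 = 62001 ≡ 549 (mod 569)
568 = 512 + 32 + 16 + 8 in binary powers of 2.
So 5^568 ≡ 549 · 327 · 469 · 291 ≡ 1 (mod 569).
Since the result is 1, base 5 gives no evidence that 569 is composite.

1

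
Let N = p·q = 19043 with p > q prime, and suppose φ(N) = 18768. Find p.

φ(n) = (p−1)(q−1) = n − (p+q) + 1, so p + q = 19043 − 18768 + 1 = 276.
p and q are the roots of t² − 276t + 19043 = 0.
Discriminant: 276² − 4·19043 = 76176 − 76172 = 4; √4 = 2.
q = (276 − 2)/2 = 137, p = (276 + 2)/2 = 139.
Check: 137 · 139 = 19043.

139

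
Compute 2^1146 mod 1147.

529

2^1 ≡ 2 (mod 1147)
2^2 ≡ 2^2 = 4 ≡ 4 (mod 1147)
2^4 ≡ 4^2 = 16 ≡ 16 (mod 1147)
2^8 ≡ 16^2 = 256 ≡ 256 (mod 1147)
2^16 ≡ 256^2 = 65536 ≡ 157 (mod 1147)
2^32 ≡ 157^2 = 24649 ≡ 562 (mod 1147)
2^64 ≡ 562^2 = 315844 ≡ 419 (mod 1147)
2^128 ≡ 419^2 = 175561 ≡ 70 (mod 1147)
2^256 ≡ 70^2 = 4900 ≡ 312 (mod 1147)
2^512 ≡ 312^2 = 97344 ≡ 996 (mod 1147)
2^1024 ≡ 996^2 = 992016 ≡ 1008 (mod 1147)
1146 = 1024 + 64 + 32 + 16 + 8 + 2 in binary powers of 2.
So 2^1146 ≡ 1008 · 419 · 562 · 157 · 256 · 4 ≡ 529 (mod 1147).
Since 529 ≠ 1, base 2 is a Fermat witness: 1147 is composite.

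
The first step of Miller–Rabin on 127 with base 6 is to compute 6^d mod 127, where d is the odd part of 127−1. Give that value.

126

127 − 1 = 126 = 2^1 · 63, so d = 63.
6^1 ≡ 6 (mod 127)
6^2 ≡ 6^2 = 36 ≡ 36 (mod 127)
6^4 ≡ 36^2 = 1296 ≡ 26 (mod 127)
6^8 ≡ 26^2 = 676 ≡ 41 (mod 127)
6^16 ≡ 41^2 = 1681 ≡ 30 (mod 127)
6^32 ≡ 30^2 = 900 ≡ 11 (mod 127)
63 = 32 + 16 + 8 + 4 + 2 + 1 in binary powers of 2.
So 6^63 ≡ 11 · 30 · 41 · 26 · 36 · 6 ≡ 126 (mod 127).
Since 6^d ≡ 126 (mod 127), base 6 does not prove 127 composite.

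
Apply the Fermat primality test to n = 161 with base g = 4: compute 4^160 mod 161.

25

4^1 ≡ 4 (mod 161)
4^2 ≡ 4^2 = 16 ≡ 16 (mod 161)
4^4 ≡ 16^2 = 256 ≡ 95 (mod 161)
4^8 ≡ 95^2 = 9025 ≡ 9 (mod 161)
4^16 ≡ 9^2 = 81 ≡ 81 (mod 161)
4^32 ≡ 81^2 = 6561 ≡ 121 (mod 161)
4^64 ≡ 121^2 = 14641 ≡ 151 (mod 161)
4^128 ≡ 151^2 = 22801 ≡ 100 (mod 161)
160 = 128 + 32 in binary powers of 2.
So 4^160 ≡ 100 · 121 ≡ 25 (mod 161).
Since 25 ≠ 1, base 4 is a Fermat witness: 161 is composite.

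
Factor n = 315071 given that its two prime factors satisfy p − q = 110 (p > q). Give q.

Since p = q + 110, we have 315071 = q(q + 110), so q² + 110q − 315071 = 0.
Discriminant: 110² + 4·315071 = 12100 + 1260284 = 1272384; √1272384 = 1128.
q = (−110 + 1128)/2 = 509, and p = q + 110 = 619.
Check: 509 · 619 = 315071.

509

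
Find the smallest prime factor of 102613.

7

102613 is odd.
Digit sum 13, not divisible by 3.
Ends in 3: not divisible by 5.
7: 102613 = 7·14659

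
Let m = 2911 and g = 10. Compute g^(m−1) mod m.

1026

10^1 ≡ 10 (mod 2911)
10^2 ≡ 10^2 = 100 ≡ 100 (mod 2911)
10^4 ≡ 100^2 = 10000 ≡ 1267 (mod 2911)
10^8 ≡ 1267^2 = 1605289 ≡ 1328 (mod 2911)
10^16 ≡ 1328^2 = 1763584 ≡ 2429 (mod 2911)
10^32 ≡ 2429^2 = 5900041 ≡ 2355 (mod 2911)
10^64 ≡ 2355^2 = 5546025 ≡ 570 (mod 2911)
10^128 ≡ 570^2 = 324900 ≡ 1779 (mod 2911)
10^256 ≡ 1779^2 = 3164841 ≡ 584 (mod 2911)
10^512 ≡ 584^2 = 341056 ≡ 469 (mod 2911)
10^1024 ≡ 469^2 = 219961 ≡ 1636 (mod 2911)
10^2048 ≡ 1636^2 = 2676496 ≡ 1287 (mod 2911)
2910 = 2048 + 512 + 256 + 64 + 16 + 8 + 4 + 2 in binary powers of 2.
So 10^2910 ≡ 1287 · 469 · 584 · 570 · 2429 · 1328 · 1267 · 100 ≡ 1026 (mod 2911).
Since 1026 ≠ 1, base 10 is a Fermat witness: 2911 is composite.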